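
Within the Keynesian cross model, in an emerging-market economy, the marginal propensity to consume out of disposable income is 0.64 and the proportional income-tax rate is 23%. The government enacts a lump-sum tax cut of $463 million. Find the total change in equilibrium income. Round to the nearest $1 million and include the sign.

A lump-sum tax change of −$463 million shifts disposable income by +$463 million; first-round consumption changes by −c × ΔT = −0.64 × (−$463 million) = +$296.32 million.
Expenditure multiplier = 1/(1 − c(1−t)) = 1/(1 − 0.64×0.77) = 1/0.5072 ≈ 1.972.
The tax multiplier is −c × k ≈ −1.262, so ΔY = k × (−c·ΔT) = (+$296.32 million) / 0.5072 ≈ +$584 million.

+$584 million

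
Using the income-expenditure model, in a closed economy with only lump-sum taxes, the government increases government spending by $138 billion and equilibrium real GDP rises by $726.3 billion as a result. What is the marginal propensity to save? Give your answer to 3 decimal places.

Implied spending multiplier k = ΔY/ΔG = 726.3/138 ≈ 5.263.
Since k = 1/(1 − MPC), MPC = 1 − 1/k = 1 − ΔG/ΔY = 1 − 138/726.3 ≈ 0.810.
MPS = 1 − MPC = 0.190.

0.190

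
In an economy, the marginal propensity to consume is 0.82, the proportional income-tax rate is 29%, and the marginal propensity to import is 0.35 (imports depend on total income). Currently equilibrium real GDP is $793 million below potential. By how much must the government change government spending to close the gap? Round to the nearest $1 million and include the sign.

Spending multiplier = 1/(1 − c(1−t) + m) = 1/(1 − 0.82×0.71 + 0.35) = 1/0.7678 ≈ 1.302.
Need ΔY = +$793 million, so ΔG = ΔY/k = (+$793 million) × 0.7678 ≈ +$609 million.
The government should increase government spending by $609 million.

+$609 million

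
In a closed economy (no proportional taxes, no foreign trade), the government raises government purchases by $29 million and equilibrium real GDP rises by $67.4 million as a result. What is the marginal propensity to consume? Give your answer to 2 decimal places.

Implied spending multiplier k = ΔY/ΔG = 67.4/29 ≈ 2.3241.
Since k = 1/(1 − MPC), MPC = 1 − 1/k = 1 − ΔG/ΔY = 1 − 29/67.4 ≈ 0.57.

0.57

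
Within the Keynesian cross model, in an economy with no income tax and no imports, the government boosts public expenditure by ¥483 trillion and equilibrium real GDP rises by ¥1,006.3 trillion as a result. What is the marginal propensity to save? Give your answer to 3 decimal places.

0.480

Implied spending multiplier k = ΔY/ΔG = 1,006.3/483 ≈ 2.0834.
Since k = 1/(1 − MPC), MPC = 1 − 1/k = 1 − ΔG/ΔY = 1 − 483/1,006.3 ≈ 0.520.
MPS = 1 − MPC = 0.480.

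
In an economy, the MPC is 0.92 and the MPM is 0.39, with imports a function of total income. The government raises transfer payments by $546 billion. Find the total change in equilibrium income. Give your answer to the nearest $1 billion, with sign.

The transfer change shifts disposable income by +$546 billion, so first-round consumption changes by c·ΔTR = 0.92 × (+$546 billion) = +$502.32 billion.
Expenditure multiplier = 1/(1 − c + m) = 1/(1 − 0.92 + 0.39) = 1/0.47 ≈ 2.128.
The transfer multiplier is c × k ≈ 1.957, so ΔY = k × (c·ΔTR) = (+$502.32 billion) / 0.47 ≈ +$1,069 billion.

+$1,069 billion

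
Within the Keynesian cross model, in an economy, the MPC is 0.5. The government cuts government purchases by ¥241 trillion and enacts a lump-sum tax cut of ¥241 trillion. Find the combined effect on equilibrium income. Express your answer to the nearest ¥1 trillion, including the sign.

Expenditure multiplier = 1/(1 − MPC) = 1/(1 − 0.5) = 1/0.5 = 2.
ΔG contributes k·ΔG = (−¥241 trillion) / 0.5 = −¥482 trillion.
ΔT of −¥241 trillion changes first-round spending by −c·ΔT = +¥120.5 trillion, contributing k·(−c·ΔT) = (+¥120.5 trillion) / 0.5 = +¥241 trillion.
With ΔG = ΔT and no other leakages, the balanced-budget multiplier is 1, so ΔY = ΔG = −¥241 trillion.

−¥241 trillion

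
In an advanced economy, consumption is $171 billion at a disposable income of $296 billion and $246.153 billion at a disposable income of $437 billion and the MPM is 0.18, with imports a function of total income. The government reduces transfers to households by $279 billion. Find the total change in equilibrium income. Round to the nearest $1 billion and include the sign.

−$230 billion

MPC = ΔC/ΔYd = (246.153 − 171)/(437 − 296) = 75.153/141 = 0.533.
The transfer change shifts disposable income by −$279 billion, so first-round consumption changes by c·ΔTR = 0.533 × (−$279 billion) = −$148.707 billion.
Expenditure multiplier = 1/(1 − c + m) = 1/(1 − 0.533 + 0.18) = 1/0.647 ≈ 1.546.
The transfer multiplier is c × k ≈ 0.824, so ΔY = k × (c·ΔTR) = (−$148.707 billion) / 0.647 ≈ −$230 billion.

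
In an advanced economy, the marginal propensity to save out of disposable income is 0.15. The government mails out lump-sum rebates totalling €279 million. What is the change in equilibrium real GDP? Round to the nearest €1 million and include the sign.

+€1,581 million

MPC = 1 − MPS = 1 − 0.15 = 0.85.
A lump-sum tax change of −€279 million shifts disposable income by +€279 million; first-round consumption changes by −c × ΔT = −0.85 × (−€279 million) = +€237.15 million.
Expenditure multiplier = 1/(1 − MPC) = 1/(1 − 0.85) = 1/0.15 ≈ 6.667.
The tax multiplier is −c × k ≈ −5.667, so ΔY = k × (−c·ΔT) = (+€237.15 million) / 0.15 = +€1,581 million.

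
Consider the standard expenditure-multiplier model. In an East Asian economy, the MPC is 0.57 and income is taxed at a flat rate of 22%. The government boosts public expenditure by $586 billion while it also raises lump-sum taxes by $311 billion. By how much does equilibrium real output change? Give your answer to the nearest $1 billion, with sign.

Expenditure multiplier = 1/(1 − c(1−t)) = 1/(1 − 0.57×0.78) = 1/0.5554 ≈ 1.801.
ΔG contributes k·ΔG = (+$586 billion) / 0.5554 ≈ +$1,055.1 billion.
ΔT of +$311 billion changes first-round spending by −c·ΔT = −$177.27 billion, contributing k·(−c·ΔT) = (−$177.27 billion) / 0.5554 ≈ −$319.2 billion.
Net ΔY = k(ΔG − c·ΔT) = (+$408.73 billion) / 0.5554 ≈ +$736 billion.

+$736 billion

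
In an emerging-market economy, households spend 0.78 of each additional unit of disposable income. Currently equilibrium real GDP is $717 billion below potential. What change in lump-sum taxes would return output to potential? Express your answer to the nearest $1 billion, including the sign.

Spending multiplier = 1/(1 − MPC) = 1/(1 − 0.78) = 1/0.22 ≈ 4.545.
Tax multiplier = −c·k = −0.78/0.22 ≈ −3.545. Need ΔY = +$717 billion, so ΔT = ΔY/(−c·k) = −(+$717 billion) × 0.22 / 0.78 ≈ −$202 billion.
The government should cut lump-sum taxes by $202 billion.

−$202 billion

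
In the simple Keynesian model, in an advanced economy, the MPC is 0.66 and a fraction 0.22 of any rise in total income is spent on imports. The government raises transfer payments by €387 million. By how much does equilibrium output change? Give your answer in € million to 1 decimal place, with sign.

The transfer change shifts disposable income by +€387 million, so first-round consumption changes by c·ΔTR = 0.66 × (+€387 million) = +€255.42 million.
Expenditure multiplier = 1/(1 − c + m) = 1/(1 − 0.66 + 0.22) = 1/0.56 ≈ 1.786.
The transfer multiplier is c × k ≈ 1.179, so ΔY = k × (c·ΔTR) = (+€255.42 million) / 0.56 ≈ +€456.1 million.

+€456.1 million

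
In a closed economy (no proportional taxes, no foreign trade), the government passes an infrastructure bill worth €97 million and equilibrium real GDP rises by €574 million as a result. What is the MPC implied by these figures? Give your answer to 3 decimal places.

Implied spending multiplier k = ΔY/ΔG = 574/97 ≈ 5.9175.
Since k = 1/(1 − MPC), MPC = 1 − 1/k = 1 − ΔG/ΔY = 1 − 97/574 ≈ 0.831.

0.831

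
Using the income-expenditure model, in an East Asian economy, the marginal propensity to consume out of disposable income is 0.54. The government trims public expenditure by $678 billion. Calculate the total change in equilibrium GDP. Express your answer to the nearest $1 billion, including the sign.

Spending multiplier = 1/(1 − MPC) = 1/(1 − 0.54) = 1/0.46 ≈ 2.174.
ΔY = k × ΔG = (−$678 billion) / 0.46 ≈ −$1,474 billion.

−$1,474 billion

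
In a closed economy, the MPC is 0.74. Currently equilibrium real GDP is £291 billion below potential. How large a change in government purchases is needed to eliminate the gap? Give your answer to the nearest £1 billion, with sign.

Spending multiplier = 1/(1 − MPC) = 1/(1 − 0.74) = 1/0.26 ≈ 3.846.
Need ΔY = +£291 billion, so ΔG = ΔY/k = (+£291 billion) × 0.26 ≈ +£76 billion.
The government should increase government purchases by £76 billion.

+£76 billion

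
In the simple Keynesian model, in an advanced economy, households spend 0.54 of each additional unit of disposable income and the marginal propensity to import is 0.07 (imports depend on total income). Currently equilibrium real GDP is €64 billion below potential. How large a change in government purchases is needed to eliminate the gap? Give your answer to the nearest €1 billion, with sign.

+€34 billion

Spending multiplier = 1/(1 − c + m) = 1/(1 − 0.54 + 0.07) = 1/0.53 ≈ 1.887.
Need ΔY = +€64 billion, so ΔG = ΔY/k = (+€64 billion) × 0.53 ≈ +€34 billion.
The government should increase government purchases by €34 billion.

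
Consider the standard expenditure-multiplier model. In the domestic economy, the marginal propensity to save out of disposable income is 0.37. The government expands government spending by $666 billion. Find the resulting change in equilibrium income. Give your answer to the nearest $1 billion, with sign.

+$1,800 billion

MPC = 1 − MPS = 1 − 0.37 = 0.63.
Spending multiplier = 1/(1 − MPC) = 1/(1 − 0.63) = 1/0.37 ≈ 2.703.
ΔY = k × ΔG = (+$666 billion) / 0.37 = +$1,800 billion.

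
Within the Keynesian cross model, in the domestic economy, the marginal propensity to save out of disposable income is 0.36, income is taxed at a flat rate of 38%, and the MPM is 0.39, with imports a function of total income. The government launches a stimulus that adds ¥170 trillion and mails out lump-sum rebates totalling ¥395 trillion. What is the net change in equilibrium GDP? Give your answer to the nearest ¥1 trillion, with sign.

MPC = 1 − MPS = 1 − 0.36 = 0.64.
Expenditure multiplier = 1/(1 − c(1−t) + m) = 1/(1 − 0.64×0.62 + 0.39) = 1/0.9932 ≈ 1.007.
ΔG contributes k·ΔG = (+¥170 trillion) / 0.9932 ≈ +¥171.2 trillion.
ΔT of −¥395 trillion changes first-round spending by −c·ΔT = +¥252.8 trillion, contributing k·(−c·ΔT) = (+¥252.8 trillion) / 0.9932 ≈ +¥254.5 trillion.
Net ΔY = k(ΔG − c·ΔT) = (+¥422.8 trillion) / 0.9932 ≈ +¥426 trillion.

+¥426 trillion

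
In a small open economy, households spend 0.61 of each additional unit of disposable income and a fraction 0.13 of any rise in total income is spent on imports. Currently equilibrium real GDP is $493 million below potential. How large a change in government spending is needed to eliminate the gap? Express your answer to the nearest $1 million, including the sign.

+$256 million

Spending multiplier = 1/(1 − c + m) = 1/(1 − 0.61 + 0.13) = 1/0.52 ≈ 1.923.
Need ΔY = +$493 million, so ΔG = ΔY/k = (+$493 million) × 0.52 ≈ +$256 million.
The government should increase government spending by $256 million.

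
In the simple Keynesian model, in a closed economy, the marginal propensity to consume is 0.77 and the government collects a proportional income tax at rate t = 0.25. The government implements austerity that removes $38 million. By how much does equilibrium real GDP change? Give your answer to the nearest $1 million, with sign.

Expenditure multiplier = 1/(1 − c(1−t)) = 1/(1 − 0.77×0.75) = 1/0.4225 ≈ 2.367.
ΔY = k × ΔG = (−$38 million) / 0.4225 ≈ −$90 million.

−$90 million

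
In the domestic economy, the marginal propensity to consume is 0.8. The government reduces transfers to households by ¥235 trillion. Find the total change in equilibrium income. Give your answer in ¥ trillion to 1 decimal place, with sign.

−¥940.0 trillion

The transfer change shifts disposable income by −¥235 trillion, so first-round consumption changes by c·ΔTR = 0.8 × (−¥235 trillion) = −¥188 trillion.
Expenditure multiplier = 1/(1 − MPC) = 1/(1 − 0.8) = 1/0.2 = 5.
The transfer multiplier is c × k = 4, so ΔY = k × (c·ΔTR) = (−¥188 trillion) / 0.2 = −¥940 trillion.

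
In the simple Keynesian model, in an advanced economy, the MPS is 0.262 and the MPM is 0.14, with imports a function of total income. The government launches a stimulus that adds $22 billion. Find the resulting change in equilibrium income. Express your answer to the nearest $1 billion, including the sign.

+$55 billion

MPC = 1 − MPS = 1 − 0.262 = 0.738.
Spending multiplier = 1/(1 − c + m) = 1/(1 − 0.738 + 0.14) = 1/0.402 ≈ 2.488.
ΔY = k × ΔG = (+$22 billion) / 0.402 ≈ +$55 billion.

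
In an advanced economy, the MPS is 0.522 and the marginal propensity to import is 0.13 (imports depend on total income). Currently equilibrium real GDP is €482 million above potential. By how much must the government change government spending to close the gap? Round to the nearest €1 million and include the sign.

MPC = 1 − MPS = 1 − 0.522 = 0.478.
Spending multiplier = 1/(1 − c + m) = 1/(1 − 0.478 + 0.13) = 1/0.652 ≈ 1.534.
Need ΔY = −€482 million, so ΔG = ΔY/k = (−€482 million) × 0.652 ≈ −€314 million.
The government should cut government spending by €314 million.

−€314 million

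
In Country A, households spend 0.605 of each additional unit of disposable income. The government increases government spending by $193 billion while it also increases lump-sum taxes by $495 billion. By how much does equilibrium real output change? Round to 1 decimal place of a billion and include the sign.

−$269.6 billion

Expenditure multiplier = 1/(1 − MPC) = 1/(1 − 0.605) = 1/0.395 ≈ 2.532.
ΔG contributes k·ΔG = (+$193 billion) / 0.395 ≈ +$488.6 billion.
ΔT of +$495 billion changes first-round spending by −c·ΔT = −$299.475 billion, contributing k·(−c·ΔT) = (−$299.475 billion) / 0.395 ≈ −$758.2 billion.
Net ΔY = k(ΔG − c·ΔT) = (−$106.475 billion) / 0.395 ≈ −$269.6 billion.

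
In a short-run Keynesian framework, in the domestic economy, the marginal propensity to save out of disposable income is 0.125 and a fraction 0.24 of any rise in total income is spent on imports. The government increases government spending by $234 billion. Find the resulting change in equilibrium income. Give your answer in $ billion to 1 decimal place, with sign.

MPC = 1 − MPS = 1 − 0.125 = 0.875.
Government-spending multiplier = 1/(1 − c + m) = 1/(1 − 0.875 + 0.24) = 1/0.365 ≈ 2.74.
ΔY = k × ΔG = (+$234 billion) / 0.365 ≈ +$641.1 billion.

+$641.1 billion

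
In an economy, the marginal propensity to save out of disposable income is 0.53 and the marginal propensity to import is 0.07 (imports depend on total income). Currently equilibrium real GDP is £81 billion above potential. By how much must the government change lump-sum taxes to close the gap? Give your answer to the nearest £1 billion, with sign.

MPC = 1 − MPS = 1 − 0.53 = 0.47.
Spending multiplier = 1/(1 − c + m) = 1/(1 − 0.47 + 0.07) = 1/0.6 ≈ 1.667.
Tax multiplier = −c·k = −0.47/0.6 ≈ −0.783. Need ΔY = −£81 billion, so ΔT = ΔY/(−c·k) = −(−£81 billion) × 0.6 / 0.47 ≈ +£103 billion.
The government should raise lump-sum taxes by £103 billion.

+£103 billion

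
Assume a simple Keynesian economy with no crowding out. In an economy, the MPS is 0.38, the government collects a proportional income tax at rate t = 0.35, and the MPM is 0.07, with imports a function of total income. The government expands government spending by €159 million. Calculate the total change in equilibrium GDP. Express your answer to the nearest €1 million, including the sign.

+€238 million

MPC = 1 − MPS = 1 − 0.38 = 0.62.
Government-spending multiplier = 1/(1 − c(1−t) + m) = 1/(1 − 0.62×0.65 + 0.07) = 1/0.667 ≈ 1.499.
ΔY = k × ΔG = (+€159 million) / 0.667 ≈ +€238 million.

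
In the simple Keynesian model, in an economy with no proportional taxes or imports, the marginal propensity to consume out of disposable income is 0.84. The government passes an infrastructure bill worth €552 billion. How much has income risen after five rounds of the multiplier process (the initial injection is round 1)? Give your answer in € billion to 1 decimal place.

€2,007.2 billion

Round 1 adds ΔG = €552 billion; each later round is MPC = 0.84 times the previous.
After 5 rounds: 552 + 463.68 + 389.4912 + 327.172608 + 274.82499072 = ΔG·(1 − c^5)/(1 − c) = 552 × (1 − 0.4182119424)/0.16 ≈ €2,007.2 billion.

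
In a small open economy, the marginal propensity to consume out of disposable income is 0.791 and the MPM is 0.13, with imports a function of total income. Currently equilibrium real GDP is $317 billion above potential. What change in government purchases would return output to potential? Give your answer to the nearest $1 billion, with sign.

−$107 billion

Spending multiplier = 1/(1 − c + m) = 1/(1 − 0.791 + 0.13) = 1/0.339 ≈ 2.95.
Need ΔY = −$317 billion, so ΔG = ΔY/k = (−$317 billion) × 0.339 ≈ −$107 billion.
The government should cut government purchases by $107 billion.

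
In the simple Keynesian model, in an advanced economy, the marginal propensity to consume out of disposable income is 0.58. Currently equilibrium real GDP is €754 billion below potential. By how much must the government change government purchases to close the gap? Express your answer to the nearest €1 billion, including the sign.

+€317 billion

Spending multiplier = 1/(1 − MPC) = 1/(1 − 0.58) = 1/0.42 ≈ 2.381.
Need ΔY = +€754 billion, so ΔG = ΔY/k = (+€754 billion) × 0.42 ≈ +€317 billion.
The government should increase government purchases by €317 billion.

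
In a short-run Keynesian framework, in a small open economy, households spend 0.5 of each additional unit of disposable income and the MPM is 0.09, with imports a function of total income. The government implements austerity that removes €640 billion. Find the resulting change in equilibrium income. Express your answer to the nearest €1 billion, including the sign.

−€1,085 billion

Spending multiplier = 1/(1 − c + m) = 1/(1 − 0.5 + 0.09) = 1/0.59 ≈ 1.695.
ΔY = k × ΔG = (−€640 billion) / 0.59 ≈ −€1,085 billion.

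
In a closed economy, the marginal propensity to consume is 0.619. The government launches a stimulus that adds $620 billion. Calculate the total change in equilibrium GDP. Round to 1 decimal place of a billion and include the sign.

+$1,627.3 billion

Expenditure multiplier = 1/(1 − MPC) = 1/(1 − 0.619) = 1/0.381 ≈ 2.625.
ΔY = k × ΔG = (+$620 billion) / 0.381 ≈ +$1,627.3 billion.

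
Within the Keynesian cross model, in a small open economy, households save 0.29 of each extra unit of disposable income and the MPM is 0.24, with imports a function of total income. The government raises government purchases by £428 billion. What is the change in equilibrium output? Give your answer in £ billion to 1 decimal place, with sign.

MPC = 1 − MPS = 1 − 0.29 = 0.71.
Government-spending multiplier = 1/(1 − c + m) = 1/(1 − 0.71 + 0.24) = 1/0.53 ≈ 1.887.
ΔY = k × ΔG = (+£428 billion) / 0.53 ≈ +£807.5 billion.

+£807.5 billion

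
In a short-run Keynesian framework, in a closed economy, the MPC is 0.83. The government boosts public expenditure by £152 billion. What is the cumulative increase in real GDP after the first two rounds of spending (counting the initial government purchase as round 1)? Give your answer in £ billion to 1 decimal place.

Round 1 adds ΔG = £152 billion; each later round is MPC = 0.83 times the previous.
After 2 rounds: 152 + 126.16 = ΔG·(1 − c^2)/(1 − c) = 152 × (1 − 0.6889)/0.17 ≈ £278.2 billion.

£278.2 billion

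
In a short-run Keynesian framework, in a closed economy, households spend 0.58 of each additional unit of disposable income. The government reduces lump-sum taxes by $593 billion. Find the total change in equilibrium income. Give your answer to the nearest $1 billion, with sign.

+$819 billion

A lump-sum tax change of −$593 billion shifts disposable income by +$593 billion; first-round consumption changes by −c × ΔT = −0.58 × (−$593 billion) = +$343.94 billion.
Expenditure multiplier = 1/(1 − MPC) = 1/(1 − 0.58) = 1/0.42 ≈ 2.381.
The tax multiplier is −c × k ≈ −1.381, so ΔY = k × (−c·ΔT) = (+$343.94 billion) / 0.42 ≈ +$819 billion.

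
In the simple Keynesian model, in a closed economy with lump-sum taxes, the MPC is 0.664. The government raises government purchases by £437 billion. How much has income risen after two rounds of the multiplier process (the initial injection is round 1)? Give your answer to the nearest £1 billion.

Round 1 adds ΔG = £437 billion; each later round is MPC = 0.664 times the previous.
After 2 rounds: 437 + 290.168 = ΔG·(1 − c^2)/(1 − c) = 437 × (1 − 0.440896)/0.336 ≈ £727 billion.

£727 billion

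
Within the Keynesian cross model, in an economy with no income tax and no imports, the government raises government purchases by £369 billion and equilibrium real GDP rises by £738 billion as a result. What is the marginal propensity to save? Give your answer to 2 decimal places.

0.50

Implied spending multiplier k = ΔY/ΔG = 738/369 = 2.
Since k = 1/(1 − MPC), MPC = 1 − 1/k = 1 − ΔG/ΔY = 1 − 369/738 = 0.50.
MPS = 1 − MPC = 0.50.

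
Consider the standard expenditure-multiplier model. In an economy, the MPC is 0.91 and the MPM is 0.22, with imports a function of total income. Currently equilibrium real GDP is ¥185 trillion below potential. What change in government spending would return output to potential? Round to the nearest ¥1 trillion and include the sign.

Spending multiplier = 1/(1 − c + m) = 1/(1 − 0.91 + 0.22) = 1/0.31 ≈ 3.226.
Need ΔY = +¥185 trillion, so ΔG = ΔY/k = (+¥185 trillion) × 0.31 ≈ +¥57 trillion.
The government should increase government spending by ¥57 trillion.

+¥57 trillion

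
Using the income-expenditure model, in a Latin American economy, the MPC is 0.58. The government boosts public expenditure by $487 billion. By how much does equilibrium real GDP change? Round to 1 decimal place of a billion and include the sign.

Expenditure multiplier = 1/(1 − MPC) = 1/(1 − 0.58) = 1/0.42 ≈ 2.381.
ΔY = k × ΔG = (+$487 billion) / 0.42 ≈ +$1,159.5 billion.

+$1,159.5 billion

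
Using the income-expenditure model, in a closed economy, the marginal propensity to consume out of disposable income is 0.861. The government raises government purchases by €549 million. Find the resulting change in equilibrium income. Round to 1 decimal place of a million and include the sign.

Expenditure multiplier = 1/(1 − MPC) = 1/(1 − 0.861) = 1/0.139 ≈ 7.194.
ΔY = k × ΔG = (+€549 million) / 0.139 ≈ +€3,949.6 million.

+€3,949.6 million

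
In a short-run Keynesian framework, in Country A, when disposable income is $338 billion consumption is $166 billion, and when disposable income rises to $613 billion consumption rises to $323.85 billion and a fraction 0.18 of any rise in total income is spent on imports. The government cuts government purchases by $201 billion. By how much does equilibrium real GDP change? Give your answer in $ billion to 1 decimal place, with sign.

−$331.7 billion

MPC = ΔC/ΔYd = (323.85 − 166)/(613 − 338) = 157.85/275 = 0.574.
Spending multiplier = 1/(1 − c + m) = 1/(1 − 0.574 + 0.18) = 1/0.606 ≈ 1.65.
ΔY = k × ΔG = (−$201 billion) / 0.606 ≈ −$331.7 billion.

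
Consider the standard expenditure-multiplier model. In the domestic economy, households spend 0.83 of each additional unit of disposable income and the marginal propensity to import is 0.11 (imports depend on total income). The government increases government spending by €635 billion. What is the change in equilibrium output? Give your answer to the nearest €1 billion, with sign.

+€2,268 billion

Spending multiplier = 1/(1 − c + m) = 1/(1 − 0.83 + 0.11) = 1/0.28 ≈ 3.571.
ΔY = k × ΔG = (+€635 billion) / 0.28 ≈ +€2,268 billion.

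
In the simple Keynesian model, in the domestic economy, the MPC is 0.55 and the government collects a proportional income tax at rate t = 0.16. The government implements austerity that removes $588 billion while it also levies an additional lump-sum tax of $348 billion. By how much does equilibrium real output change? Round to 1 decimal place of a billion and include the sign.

−$1,448.7 billion

Expenditure multiplier = 1/(1 − c(1−t)) = 1/(1 − 0.55×0.84) = 1/0.538 ≈ 1.859.
ΔG contributes k·ΔG = (−$588 billion) / 0.538 ≈ −$1,092.9 billion.
ΔT of +$348 billion changes first-round spending by −c·ΔT = −$191.4 billion, contributing k·(−c·ΔT) = (−$191.4 billion) / 0.538 ≈ −$355.8 billion.
Net ΔY = k(ΔG − c·ΔT) = (−$779.4 billion) / 0.538 ≈ −$1,448.7 billion.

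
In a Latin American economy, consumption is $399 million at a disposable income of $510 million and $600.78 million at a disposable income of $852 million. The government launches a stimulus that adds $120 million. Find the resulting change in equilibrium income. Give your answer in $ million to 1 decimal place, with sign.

+$292.7 million

MPC = ΔC/ΔYd = (600.78 − 399)/(852 − 510) = 201.78/342 = 0.59.
Expenditure multiplier = 1/(1 − MPC) = 1/(1 − 0.59) = 1/0.41 ≈ 2.439.
ΔY = k × ΔG = (+$120 million) / 0.41 ≈ +$292.7 million.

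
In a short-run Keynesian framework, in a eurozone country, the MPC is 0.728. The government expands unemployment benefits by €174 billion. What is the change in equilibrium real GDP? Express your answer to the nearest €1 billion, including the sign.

The transfer change shifts disposable income by +€174 billion, so first-round consumption changes by c·ΔTR = 0.728 × (+€174 billion) = +€126.672 billion.
Expenditure multiplier = 1/(1 − MPC) = 1/(1 − 0.728) = 1/0.272 ≈ 3.676.
The transfer multiplier is c × k ≈ 2.676, so ΔY = k × (c·ΔTR) = (+€126.672 billion) / 0.272 ≈ +€466 billion.

+€466 billion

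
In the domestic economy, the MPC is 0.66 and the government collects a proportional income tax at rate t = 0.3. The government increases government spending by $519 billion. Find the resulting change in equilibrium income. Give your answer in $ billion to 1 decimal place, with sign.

Expenditure multiplier = 1/(1 − c(1−t)) = 1/(1 − 0.66×0.7) = 1/0.538 ≈ 1.859.
ΔY = k × ΔG = (+$519 billion) / 0.538 ≈ +$964.7 billion.

+$964.7 billion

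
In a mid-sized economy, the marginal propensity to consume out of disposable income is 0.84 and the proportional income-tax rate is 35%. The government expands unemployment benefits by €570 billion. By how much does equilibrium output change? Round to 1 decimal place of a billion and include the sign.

The transfer change shifts disposable income by +€570 billion, so first-round consumption changes by c·ΔTR = 0.84 × (+€570 billion) = +€478.8 billion.
Expenditure multiplier = 1/(1 − c(1−t)) = 1/(1 − 0.84×0.65) = 1/0.454 ≈ 2.203.
The transfer multiplier is c × k ≈ 1.85, so ΔY = k × (c·ΔTR) = (+€478.8 billion) / 0.454 ≈ +€1,054.6 billion.

+€1,054.6 billion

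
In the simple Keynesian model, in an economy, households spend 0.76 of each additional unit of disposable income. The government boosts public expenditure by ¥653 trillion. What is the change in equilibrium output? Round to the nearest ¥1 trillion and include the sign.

+¥2,721 trillion

Government-spending multiplier = 1/(1 − MPC) = 1/(1 − 0.76) = 1/0.24 ≈ 4.167.
ΔY = k × ΔG = (+¥653 trillion) / 0.24 ≈ +¥2,721 trillion.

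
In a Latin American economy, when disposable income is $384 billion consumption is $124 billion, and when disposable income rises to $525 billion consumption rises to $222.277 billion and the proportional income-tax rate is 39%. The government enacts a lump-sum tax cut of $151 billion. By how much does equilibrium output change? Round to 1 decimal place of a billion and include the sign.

MPC = ΔC/ΔYd = (222.277 − 124)/(525 − 384) = 98.277/141 = 0.697.
A lump-sum tax change of −$151 billion shifts disposable income by +$151 billion; first-round consumption changes by −c × ΔT = −0.697 × (−$151 billion) = +$105.247 billion.
Expenditure multiplier = 1/(1 − c(1−t)) = 1/(1 − 0.697×0.61) = 1/0.57483 ≈ 1.74.
The tax multiplier is −c × k ≈ −1.213, so ΔY = k × (−c·ΔT) = (+$105.247 billion) / 0.57483 ≈ +$183.1 billion.

+$183.1 billion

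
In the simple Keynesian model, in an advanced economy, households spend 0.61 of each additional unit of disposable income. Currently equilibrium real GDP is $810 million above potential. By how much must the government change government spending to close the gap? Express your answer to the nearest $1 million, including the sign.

−$316 million

Spending multiplier = 1/(1 − MPC) = 1/(1 − 0.61) = 1/0.39 ≈ 2.564.
Need ΔY = −$810 million, so ΔG = ΔY/k = (−$810 million) × 0.39 ≈ −$316 million.
The government should cut government spending by $316 million.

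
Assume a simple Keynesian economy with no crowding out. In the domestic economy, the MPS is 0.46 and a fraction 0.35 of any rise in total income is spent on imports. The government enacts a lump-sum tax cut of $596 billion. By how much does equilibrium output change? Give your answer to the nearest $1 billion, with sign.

+$397 billion

MPC = 1 − MPS = 1 − 0.46 = 0.54.
A lump-sum tax change of −$596 billion shifts disposable income by +$596 billion; first-round consumption changes by −c × ΔT = −0.54 × (−$596 billion) = +$321.84 billion.
Expenditure multiplier = 1/(1 − c + m) = 1/(1 − 0.54 + 0.35) = 1/0.81 ≈ 1.235.
The tax multiplier is −c × k ≈ −0.667, so ΔY = k × (−c·ΔT) = (+$321.84 billion) / 0.81 ≈ +$397 billion.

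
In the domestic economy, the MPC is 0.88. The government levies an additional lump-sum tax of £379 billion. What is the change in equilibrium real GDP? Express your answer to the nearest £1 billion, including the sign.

−£2,779 billion

A lump-sum tax change of +£379 billion shifts disposable income by −£379 billion; first-round consumption changes by −c × ΔT = −0.88 × (+£379 billion) = −£333.52 billion.
Expenditure multiplier = 1/(1 − MPC) = 1/(1 − 0.88) = 1/0.12 ≈ 8.333.
The tax multiplier is −c × k ≈ −7.333, so ΔY = k × (−c·ΔT) = (−£333.52 billion) / 0.12 ≈ −£2,779 billion.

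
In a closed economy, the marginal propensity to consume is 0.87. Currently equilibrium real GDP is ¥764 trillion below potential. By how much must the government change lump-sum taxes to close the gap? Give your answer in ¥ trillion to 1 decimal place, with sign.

Spending multiplier = 1/(1 − MPC) = 1/(1 − 0.87) = 1/0.13 ≈ 7.692.
Tax multiplier = −c·k = −0.87/0.13 ≈ −6.692. Need ΔY = +¥764 trillion, so ΔT = ΔY/(−c·k) = −(+¥764 trillion) × 0.13 / 0.87 ≈ −¥114.2 trillion.
The government should cut lump-sum taxes by ¥114.2 trillion.

−¥114.2 trillion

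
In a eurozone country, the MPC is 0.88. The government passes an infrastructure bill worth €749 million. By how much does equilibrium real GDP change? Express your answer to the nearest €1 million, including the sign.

+€6,242 million

Government-spending multiplier = 1/(1 − MPC) = 1/(1 − 0.88) = 1/0.12 ≈ 8.333.
ΔY = k × ΔG = (+€749 million) / 0.12 ≈ +€6,242 million.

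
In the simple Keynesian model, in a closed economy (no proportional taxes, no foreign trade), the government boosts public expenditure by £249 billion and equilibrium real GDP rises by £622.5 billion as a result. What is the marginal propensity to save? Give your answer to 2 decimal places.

Implied spending multiplier k = ΔY/ΔG = 622.5/249 = 2.5.
Since k = 1/(1 − MPC), MPC = 1 − 1/k = 1 − ΔG/ΔY = 1 − 249/622.5 = 0.60.
MPS = 1 − MPC = 0.40.

0.40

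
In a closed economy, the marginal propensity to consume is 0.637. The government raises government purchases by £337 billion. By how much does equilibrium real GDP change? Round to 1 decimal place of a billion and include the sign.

Government-spending multiplier = 1/(1 − MPC) = 1/(1 − 0.637) = 1/0.363 ≈ 2.755.
ΔY = k × ΔG = (+£337 billion) / 0.363 ≈ +£928.4 billion.

+£928.4 billion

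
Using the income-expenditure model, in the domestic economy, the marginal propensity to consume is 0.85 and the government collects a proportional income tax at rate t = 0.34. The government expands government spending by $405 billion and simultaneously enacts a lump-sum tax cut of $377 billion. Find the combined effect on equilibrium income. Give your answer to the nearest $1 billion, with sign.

Expenditure multiplier = 1/(1 − c(1−t)) = 1/(1 − 0.85×0.66) = 1/0.439 ≈ 2.278.
ΔG contributes k·ΔG = (+$405 billion) / 0.439 ≈ +$922.6 billion.
ΔT of −$377 billion changes first-round spending by −c·ΔT = +$320.45 billion, contributing k·(−c·ΔT) = (+$320.45 billion) / 0.439 ≈ +$730 billion.
Net ΔY = k(ΔG − c·ΔT) = (+$725.45 billion) / 0.439 ≈ +$1,653 billion.

+$1,653 billion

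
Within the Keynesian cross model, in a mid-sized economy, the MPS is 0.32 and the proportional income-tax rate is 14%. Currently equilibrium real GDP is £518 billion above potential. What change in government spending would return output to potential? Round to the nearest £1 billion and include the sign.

−£215 billion

MPC = 1 − MPS = 1 − 0.32 = 0.68.
Spending multiplier = 1/(1 − c(1−t)) = 1/(1 − 0.68×0.86) = 1/0.4152 ≈ 2.408.
Need ΔY = −£518 billion, so ΔG = ΔY/k = (−£518 billion) × 0.4152 ≈ −£215 billion.
The government should cut government spending by £215 billion.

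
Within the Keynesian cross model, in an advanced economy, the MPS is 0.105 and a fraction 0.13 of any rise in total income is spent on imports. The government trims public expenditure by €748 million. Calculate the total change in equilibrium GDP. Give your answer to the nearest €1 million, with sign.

MPC = 1 − MPS = 1 − 0.105 = 0.895.
Government-spending multiplier = 1/(1 − c + m) = 1/(1 − 0.895 + 0.13) = 1/0.235 ≈ 4.255.
ΔY = k × ΔG = (−€748 million) / 0.235 ≈ −€3,183 million.

−€3,183 million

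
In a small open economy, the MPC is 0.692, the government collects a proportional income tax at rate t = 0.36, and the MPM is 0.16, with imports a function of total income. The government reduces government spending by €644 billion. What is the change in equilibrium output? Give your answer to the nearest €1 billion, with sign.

Government-spending multiplier = 1/(1 − c(1−t) + m) = 1/(1 − 0.692×0.64 + 0.16) = 1/0.71712 ≈ 1.394.
ΔY = k × ΔG = (−€644 billion) / 0.71712 ≈ −€898 billion.

−€898 billion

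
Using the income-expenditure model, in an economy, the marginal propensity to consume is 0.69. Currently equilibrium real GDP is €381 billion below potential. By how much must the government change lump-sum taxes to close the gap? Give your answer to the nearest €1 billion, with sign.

−€171 billion

Spending multiplier = 1/(1 − MPC) = 1/(1 − 0.69) = 1/0.31 ≈ 3.226.
Tax multiplier = −c·k = −0.69/0.31 ≈ −2.226. Need ΔY = +€381 billion, so ΔT = ΔY/(−c·k) = −(+€381 billion) × 0.31 / 0.69 ≈ −€171 billion.
The government should cut lump-sum taxes by €171 billion.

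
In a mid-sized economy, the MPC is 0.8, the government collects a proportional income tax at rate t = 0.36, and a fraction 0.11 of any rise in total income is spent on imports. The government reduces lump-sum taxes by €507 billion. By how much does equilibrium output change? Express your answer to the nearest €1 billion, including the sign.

+€678 billion

A lump-sum tax change of −€507 billion shifts disposable income by +€507 billion; first-round consumption changes by −c × ΔT = −0.8 × (−€507 billion) = +€405.6 billion.
Expenditure multiplier = 1/(1 − c(1−t) + m) = 1/(1 − 0.8×0.64 + 0.11) = 1/0.598 ≈ 1.672.
The tax multiplier is −c × k ≈ −1.338, so ΔY = k × (−c·ΔT) = (+€405.6 billion) / 0.598 ≈ +€678 billion.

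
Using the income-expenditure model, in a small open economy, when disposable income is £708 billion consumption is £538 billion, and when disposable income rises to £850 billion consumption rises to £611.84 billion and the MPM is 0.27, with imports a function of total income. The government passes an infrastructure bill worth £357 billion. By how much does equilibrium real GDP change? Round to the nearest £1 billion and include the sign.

+£476 billion

MPC = ΔC/ΔYd = (611.84 − 538)/(850 − 708) = 73.84/142 = 0.52.
Spending multiplier = 1/(1 − c + m) = 1/(1 − 0.52 + 0.27) = 1/0.75 ≈ 1.333.
ΔY = k × ΔG = (+£357 billion) / 0.75 = +£476 billion.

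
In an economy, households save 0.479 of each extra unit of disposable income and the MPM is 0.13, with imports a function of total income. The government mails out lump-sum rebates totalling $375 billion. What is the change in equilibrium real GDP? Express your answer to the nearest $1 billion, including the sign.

MPC = 1 − MPS = 1 − 0.479 = 0.521.
A lump-sum tax change of −$375 billion shifts disposable income by +$375 billion; first-round consumption changes by −c × ΔT = −0.521 × (−$375 billion) = +$195.375 billion.
Expenditure multiplier = 1/(1 − c + m) = 1/(1 − 0.521 + 0.13) = 1/0.609 ≈ 1.642.
The tax multiplier is −c × k ≈ −0.856, so ΔY = k × (−c·ΔT) = (+$195.375 billion) / 0.609 ≈ +$321 billion.

+$321 billion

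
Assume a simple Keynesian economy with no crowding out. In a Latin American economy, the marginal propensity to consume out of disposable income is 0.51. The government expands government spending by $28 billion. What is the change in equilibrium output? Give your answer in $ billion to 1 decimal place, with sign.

Expenditure multiplier = 1/(1 − MPC) = 1/(1 − 0.51) = 1/0.49 ≈ 2.041.
ΔY = k × ΔG = (+$28 billion) / 0.49 ≈ +$57.1 billion.

+$57.1 billion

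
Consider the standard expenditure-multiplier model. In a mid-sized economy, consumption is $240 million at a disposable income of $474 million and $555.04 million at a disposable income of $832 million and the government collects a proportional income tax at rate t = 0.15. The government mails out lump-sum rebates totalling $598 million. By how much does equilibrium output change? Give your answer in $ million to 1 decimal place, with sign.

MPC = ΔC/ΔYd = (555.04 − 240)/(832 − 474) = 315.04/358 = 0.88.
A lump-sum tax change of −$598 million shifts disposable income by +$598 million; first-round consumption changes by −c × ΔT = −0.88 × (−$598 million) = +$526.24 million.
Expenditure multiplier = 1/(1 − c(1−t)) = 1/(1 − 0.88×0.85) = 1/0.252 ≈ 3.968.
The tax multiplier is −c × k ≈ −3.492, so ΔY = k × (−c·ΔT) = (+$526.24 million) / 0.252 ≈ +$2,088.3 million.

+$2,088.3 million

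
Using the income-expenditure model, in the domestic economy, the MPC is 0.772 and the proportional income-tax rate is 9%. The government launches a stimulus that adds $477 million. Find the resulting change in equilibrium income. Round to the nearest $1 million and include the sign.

Expenditure multiplier = 1/(1 − c(1−t)) = 1/(1 − 0.772×0.91) = 1/0.29748 ≈ 3.362.
ΔY = k × ΔG = (+$477 million) / 0.29748 ≈ +$1,603 million.

+$1,603 million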